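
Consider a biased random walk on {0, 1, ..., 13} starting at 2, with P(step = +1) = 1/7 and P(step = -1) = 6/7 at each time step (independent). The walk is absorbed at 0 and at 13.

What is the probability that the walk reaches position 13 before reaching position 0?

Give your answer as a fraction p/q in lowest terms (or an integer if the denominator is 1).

Answer: 7/2612138803

Derivation:
Biased walk: p = 1/7, q = 6/7, r = q/p = 6
Gambler's ruin: P(hit 13 before 0 | start at 2) = (1 - r^a)/(1 - r^N)
r^2 = 36; r^13 = 13060694016
P = (1 - 36) / (1 - 13060694016) = -35 / -13060694015 = 7/2612138803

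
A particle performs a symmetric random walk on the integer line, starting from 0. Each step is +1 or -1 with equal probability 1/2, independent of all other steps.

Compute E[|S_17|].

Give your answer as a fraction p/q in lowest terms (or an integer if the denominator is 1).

S_17 takes values m ≡ 1 (mod 2) with |m| ≤ 17; P(S_17=m) = C(17,(17+m)/2)/2^17.
Total paths: 2^17 = 131072
Distribution: P(S=-17)=1/131072, P(S=-15)=17/131072, P(S=-13)=136/131072, P(S=-11)=680/131072, P(S=-9)=2380/131072, P(S=-7)=6188/131072, P(S=-5)=12376/131072, P(S=-3)=19448/131072, P(S=-1)=24310/131072, P(S=1)=24310/131072, P(S=3)=19448/131072, P(S=5)=12376/131072, P(S=7)=6188/131072, P(S=9)=2380/131072, P(S=11)=680/131072, P(S=13)=136/131072, P(S=15)=17/131072, P(S=17)=1/131072
E[|S_17|] = Σ_m |m|·P(S_17=m) = 437580/131072 = 109395/32768

Answer: 109395/32768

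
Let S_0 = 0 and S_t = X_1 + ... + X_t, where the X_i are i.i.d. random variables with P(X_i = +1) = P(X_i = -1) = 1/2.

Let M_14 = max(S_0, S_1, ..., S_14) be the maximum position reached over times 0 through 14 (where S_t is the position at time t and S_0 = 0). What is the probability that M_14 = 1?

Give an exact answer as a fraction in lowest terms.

Answer: 3003/16384

Derivation:
Let M_14 = max(S_0,...,S_14). Use the reflection principle: for j ≥ 1, #{paths with M_14 ≥ j} = #{S_14 ≥ j} + #{S_14 ≥ j+1}.
By reflection, #{M_14 ≥ 1} = #{S_14 ≥ 1} + #{S_14 ≥ 2} = 6476 + 6476 = 12952.
#{M_14 ≥ 2} = #{S_14 ≥ 2} + #{S_14 ≥ 3} = 6476 + 3473 = 9949.
#{M_14 = 1} = 12952 - 9949 = 3003.
P(M_14 = 1) = 3003/16384 = 3003/16384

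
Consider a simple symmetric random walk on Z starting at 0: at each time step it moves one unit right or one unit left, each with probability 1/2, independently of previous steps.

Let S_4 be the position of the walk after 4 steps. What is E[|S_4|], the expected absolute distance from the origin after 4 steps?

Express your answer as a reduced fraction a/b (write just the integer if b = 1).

S_4 takes values m ≡ 0 (mod 2) with |m| ≤ 4; P(S_4=m) = C(4,(4+m)/2)/2^4.
Total paths: 2^4 = 16
Distribution: P(S=-4)=1/16, P(S=-2)=4/16, P(S=0)=6/16, P(S=2)=4/16, P(S=4)=1/16
E[|S_4|] = Σ_m |m|·P(S_4=m) = 24/16 = 3/2

Answer: 3/2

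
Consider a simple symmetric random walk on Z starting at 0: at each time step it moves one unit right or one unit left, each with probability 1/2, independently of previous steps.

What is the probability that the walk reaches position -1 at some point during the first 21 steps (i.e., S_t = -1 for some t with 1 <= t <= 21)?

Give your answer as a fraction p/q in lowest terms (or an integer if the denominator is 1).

Answer: 436109/524288

Derivation:
Count via complement. Let g(t,s) = #length-t paths at position s with S_1..S_t all ≠ -1.
g(t,s) = g(t-1,s-1) + g(t-1,s+1) for s ≠ -1; g(t,-1) = 0.
t=0: g(0,0)=1
t=1: g(1,1)=1
t=2: g(2,0)=1 g(2,2)=1
t=3: g(3,1)=2 g(3,3)=1
t=4: g(4,0)=2 g(4,2)=3 g(4,4)=1
t=5: g(5,1)=5 g(5,3)=4 g(5,5)=1
t=6: g(6,0)=5 g(6,2)=9 g(6,4)=5 g(6,6)=1
t=7: g(7,1)=14 g(7,3)=14 g(7,5)=6 g(7,7)=1
t=8: g(8,0)=14 g(8,2)=28 g(8,4)=20 g(8,6)=7 g(8,8)=1
t=9: g(9,1)=42 g(9,3)=48 g(9,5)=27 g(9,7)=8 g(9,9)=1
t=10: g(10,0)=42 g(10,2)=90 g(10,4)=75 g(10,6)=35 g(10,8)=9 g(10,10)=1
t=11: g(11,1)=132 g(11,3)=165 g(11,5)=110 g(11,7)=44 g(11,9)=10 g(11,11)=1
t=12: g(12,0)=132 g(12,2)=297 g(12,4)=275 g(12,6)=154 g(12,8)=54 g(12,10)=11 g(12,12)=1
t=13: g(13,1)=429 g(13,3)=572 g(13,5)=429 g(13,7)=208 g(13,9)=65 g(13,11)=12 g(13,13)=1
t=14: g(14,0)=429 g(14,2)=1001 g(14,4)=1001 g(14,6)=637 g(14,8)=273 g(14,10)=77 g(14,12)=13 g(14,14)=1
t=15: g(15,1)=1430 g(15,3)=2002 g(15,5)=1638 g(15,7)=910 g(15,9)=350 g(15,11)=90 g(15,13)=14 g(15,15)=1
t=16: g(16,0)=1430 g(16,2)=3432 g(16,4)=3640 g(16,6)=2548 g(16,8)=1260 g(16,10)=440 g(16,12)=104 g(16,14)=15 g(16,16)=1
t=17: g(17,1)=4862 g(17,3)=7072 g(17,5)=6188 g(17,7)=3808 g(17,9)=1700 g(17,11)=544 g(17,13)=119 g(17,15)=16 g(17,17)=1
t=18: g(18,0)=4862 g(18,2)=11934 g(18,4)=13260 g(18,6)=9996 g(18,8)=5508 g(18,10)=2244 g(18,12)=663 g(18,14)=135 g(18,16)=17 g(18,18)=1
t=19: g(19,1)=16796 g(19,3)=25194 g(19,5)=23256 g(19,7)=15504 g(19,9)=7752 g(19,11)=2907 g(19,13)=798 g(19,15)=152 g(19,17)=18 g(19,19)=1
t=20: g(20,0)=16796 g(20,2)=41990 g(20,4)=48450 g(20,6)=38760 g(20,8)=23256 g(20,10)=10659 g(20,12)=3705 g(20,14)=950 g(20,16)=170 g(20,18)=19 g(20,20)=1
t=21: g(21,1)=58786 g(21,3)=90440 g(21,5)=87210 g(21,7)=62016 g(21,9)=33915 g(21,11)=14364 g(21,13)=4655 g(21,15)=1120 g(21,17)=189 g(21,19)=20 g(21,21)=1
Paths never hitting -1: Σ_s g(21,s) = 352716
Paths hitting -1: 2^21 - 352716 = 1744436
P = 1744436/2097152 = 436109/524288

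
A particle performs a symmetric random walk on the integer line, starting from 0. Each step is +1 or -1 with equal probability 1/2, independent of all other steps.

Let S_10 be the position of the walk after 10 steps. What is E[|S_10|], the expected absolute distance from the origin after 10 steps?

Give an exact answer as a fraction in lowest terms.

S_10 takes values m ≡ 0 (mod 2) with |m| ≤ 10; P(S_10=m) = C(10,(10+m)/2)/2^10.
Total paths: 2^10 = 1024
Distribution: P(S=-10)=1/1024, P(S=-8)=10/1024, P(S=-6)=45/1024, P(S=-4)=120/1024, P(S=-2)=210/1024, P(S=0)=252/1024, P(S=2)=210/1024, P(S=4)=120/1024, P(S=6)=45/1024, P(S=8)=10/1024, P(S=10)=1/1024
E[|S_10|] = Σ_m |m|·P(S_10=m) = 2520/1024 = 315/128

Answer: 315/128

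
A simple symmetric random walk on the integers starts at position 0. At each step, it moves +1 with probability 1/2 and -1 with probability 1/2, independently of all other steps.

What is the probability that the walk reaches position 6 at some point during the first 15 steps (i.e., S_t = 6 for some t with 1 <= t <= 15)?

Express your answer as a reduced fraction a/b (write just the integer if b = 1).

Count via complement. Let g(t,s) = #length-t paths at position s with S_1..S_t all ≠ 6.
g(t,s) = g(t-1,s-1) + g(t-1,s+1) for s ≠ 6; g(t,6) = 0.
t=0: g(0,0)=1
t=1: g(1,-1)=1 g(1,1)=1
t=2: g(2,-2)=1 g(2,0)=2 g(2,2)=1
t=3: g(3,-3)=1 g(3,-1)=3 g(3,1)=3 g(3,3)=1
t=4: g(4,-4)=1 g(4,-2)=4 g(4,0)=6 g(4,2)=4 g(4,4)=1
t=5: g(5,-5)=1 g(5,-3)=5 g(5,-1)=10 g(5,1)=10 g(5,3)=5 g(5,5)=1
t=6: g(6,-6)=1 g(6,-4)=6 g(6,-2)=15 g(6,0)=20 g(6,2)=15 g(6,4)=6
t=7: g(7,-7)=1 g(7,-5)=7 g(7,-3)=21 g(7,-1)=35 g(7,1)=35 g(7,3)=21 g(7,5)=6
t=8: g(8,-8)=1 g(8,-6)=8 g(8,-4)=28 g(8,-2)=56 g(8,0)=70 g(8,2)=56 g(8,4)=27
t=9: g(9,-9)=1 g(9,-7)=9 g(9,-5)=36 g(9,-3)=84 g(9,-1)=126 g(9,1)=126 g(9,3)=83 g(9,5)=27
t=10: g(10,-10)=1 g(10,-8)=10 g(10,-6)=45 g(10,-4)=120 g(10,-2)=210 g(10,0)=252 g(10,2)=209 g(10,4)=110
t=11: g(11,-11)=1 g(11,-9)=11 g(11,-7)=55 g(11,-5)=165 g(11,-3)=330 g(11,-1)=462 g(11,1)=461 g(11,3)=319 g(11,5)=110
t=12: g(12,-12)=1 g(12,-10)=12 g(12,-8)=66 g(12,-6)=220 g(12,-4)=495 g(12,-2)=792 g(12,0)=923 g(12,2)=780 g(12,4)=429
t=13: g(13,-13)=1 g(13,-11)=13 g(13,-9)=78 g(13,-7)=286 g(13,-5)=715 g(13,-3)=1287 g(13,-1)=1715 g(13,1)=1703 g(13,3)=1209 g(13,5)=429
t=14: g(14,-14)=1 g(14,-12)=14 g(14,-10)=91 g(14,-8)=364 g(14,-6)=1001 g(14,-4)=2002 g(14,-2)=3002 g(14,0)=3418 g(14,2)=2912 g(14,4)=1638
t=15: g(15,-15)=1 g(15,-13)=15 g(15,-11)=105 g(15,-9)=455 g(15,-7)=1365 g(15,-5)=3003 g(15,-3)=5004 g(15,-1)=6420 g(15,1)=6330 g(15,3)=4550 g(15,5)=1638
Paths never hitting 6: Σ_s g(15,s) = 28886
Paths hitting 6: 2^15 - 28886 = 3882
P = 3882/32768 = 1941/16384

Answer: 1941/16384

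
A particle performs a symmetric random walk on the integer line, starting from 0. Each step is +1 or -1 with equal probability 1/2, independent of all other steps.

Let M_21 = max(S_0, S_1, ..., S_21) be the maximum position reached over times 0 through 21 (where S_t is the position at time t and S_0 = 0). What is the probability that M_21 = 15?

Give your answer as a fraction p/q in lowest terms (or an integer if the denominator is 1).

Answer: 665/1048576

Derivation:
Let M_21 = max(S_0,...,S_21). Use the reflection principle: for j ≥ 1, #{paths with M_21 ≥ j} = #{S_21 ≥ j} + #{S_21 ≥ j+1}.
By reflection, #{M_21 ≥ 15} = #{S_21 ≥ 15} + #{S_21 ≥ 16} = 1562 + 232 = 1794.
#{M_21 ≥ 16} = #{S_21 ≥ 16} + #{S_21 ≥ 17} = 232 + 232 = 464.
#{M_21 = 15} = 1794 - 464 = 1330.
P(M_21 = 15) = 1330/2097152 = 665/1048576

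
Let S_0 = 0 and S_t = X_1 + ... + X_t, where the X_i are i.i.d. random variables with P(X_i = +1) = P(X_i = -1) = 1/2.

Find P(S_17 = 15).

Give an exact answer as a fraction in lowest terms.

Answer: 17/131072

Derivation:
To reach position 15 after 17 steps: need 16 steps of +1 and 1 of -1.
Favorable paths: C(17,16) = 17
Total paths: 2^17 = 131072
P = 17/131072 = 17/131072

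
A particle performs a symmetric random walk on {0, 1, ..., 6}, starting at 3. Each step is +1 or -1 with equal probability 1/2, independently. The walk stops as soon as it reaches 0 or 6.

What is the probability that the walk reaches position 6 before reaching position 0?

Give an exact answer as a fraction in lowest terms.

Answer: 1/2

Derivation:
Symmetric walk (p = 1/2): the harmonic-function argument gives P(hit 6 before 0 | start at 3) = a/N.
P = 3/6 = 1/2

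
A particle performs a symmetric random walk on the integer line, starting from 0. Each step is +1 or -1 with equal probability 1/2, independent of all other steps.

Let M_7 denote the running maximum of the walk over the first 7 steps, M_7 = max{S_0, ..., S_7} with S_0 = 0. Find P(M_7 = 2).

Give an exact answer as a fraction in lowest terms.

Answer: 21/128

Derivation:
Let M_7 = max(S_0,...,S_7). Use the reflection principle: for j ≥ 1, #{paths with M_7 ≥ j} = #{S_7 ≥ j} + #{S_7 ≥ j+1}.
By reflection, #{M_7 ≥ 2} = #{S_7 ≥ 2} + #{S_7 ≥ 3} = 29 + 29 = 58.
#{M_7 ≥ 3} = #{S_7 ≥ 3} + #{S_7 ≥ 4} = 29 + 8 = 37.
#{M_7 = 2} = 58 - 37 = 21.
P(M_7 = 2) = 21/128 = 21/128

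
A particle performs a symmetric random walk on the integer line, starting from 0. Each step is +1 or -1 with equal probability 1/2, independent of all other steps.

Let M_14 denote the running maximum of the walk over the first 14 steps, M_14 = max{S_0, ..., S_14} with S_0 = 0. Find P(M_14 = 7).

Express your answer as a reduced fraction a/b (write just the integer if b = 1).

Answer: 91/4096

Derivation:
Let M_14 = max(S_0,...,S_14). Use the reflection principle: for j ≥ 1, #{paths with M_14 ≥ j} = #{S_14 ≥ j} + #{S_14 ≥ j+1}.
By reflection, #{M_14 ≥ 7} = #{S_14 ≥ 7} + #{S_14 ≥ 8} = 470 + 470 = 940.
#{M_14 ≥ 8} = #{S_14 ≥ 8} + #{S_14 ≥ 9} = 470 + 106 = 576.
#{M_14 = 7} = 940 - 576 = 364.
P(M_14 = 7) = 364/16384 = 91/4096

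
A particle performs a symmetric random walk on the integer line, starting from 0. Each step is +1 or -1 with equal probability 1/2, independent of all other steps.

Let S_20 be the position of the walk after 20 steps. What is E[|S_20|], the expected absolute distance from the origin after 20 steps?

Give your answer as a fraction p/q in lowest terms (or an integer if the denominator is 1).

S_20 takes values m ≡ 0 (mod 2) with |m| ≤ 20; P(S_20=m) = C(20,(20+m)/2)/2^20.
Total paths: 2^20 = 1048576
Distribution: P(S=-20)=1/1048576, P(S=-18)=20/1048576, P(S=-16)=190/1048576, P(S=-14)=1140/1048576, P(S=-12)=4845/1048576, P(S=-10)=15504/1048576, P(S=-8)=38760/1048576, P(S=-6)=77520/1048576, P(S=-4)=125970/1048576, P(S=-2)=167960/1048576, P(S=0)=184756/1048576, P(S=2)=167960/1048576, P(S=4)=125970/1048576, P(S=6)=77520/1048576, P(S=8)=38760/1048576, P(S=10)=15504/1048576, P(S=12)=4845/1048576, P(S=14)=1140/1048576, P(S=16)=190/1048576, P(S=18)=20/1048576, P(S=20)=1/1048576
E[|S_20|] = Σ_m |m|·P(S_20=m) = 3695120/1048576 = 230945/65536

Answer: 230945/65536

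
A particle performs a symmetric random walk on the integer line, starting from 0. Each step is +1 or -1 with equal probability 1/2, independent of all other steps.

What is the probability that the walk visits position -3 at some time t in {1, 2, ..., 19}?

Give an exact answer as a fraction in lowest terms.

Answer: 131975/262144

Derivation:
Count via complement. Let g(t,s) = #length-t paths at position s with S_1..S_t all ≠ -3.
g(t,s) = g(t-1,s-1) + g(t-1,s+1) for s ≠ -3; g(t,-3) = 0.
t=0: g(0,0)=1
t=1: g(1,-1)=1 g(1,1)=1
t=2: g(2,-2)=1 g(2,0)=2 g(2,2)=1
t=3: g(3,-1)=3 g(3,1)=3 g(3,3)=1
t=4: g(4,-2)=3 g(4,0)=6 g(4,2)=4 g(4,4)=1
t=5: g(5,-1)=9 g(5,1)=10 g(5,3)=5 g(5,5)=1
t=6: g(6,-2)=9 g(6,0)=19 g(6,2)=15 g(6,4)=6 g(6,6)=1
t=7: g(7,-1)=28 g(7,1)=34 g(7,3)=21 g(7,5)=7 g(7,7)=1
t=8: g(8,-2)=28 g(8,0)=62 g(8,2)=55 g(8,4)=28 g(8,6)=8 g(8,8)=1
t=9: g(9,-1)=90 g(9,1)=117 g(9,3)=83 g(9,5)=36 g(9,7)=9 g(9,9)=1
t=10: g(10,-2)=90 g(10,0)=207 g(10,2)=200 g(10,4)=119 g(10,6)=45 g(10,8)=10 g(10,10)=1
t=11: g(11,-1)=297 g(11,1)=407 g(11,3)=319 g(11,5)=164 g(11,7)=55 g(11,9)=11 g(11,11)=1
t=12: g(12,-2)=297 g(12,0)=704 g(12,2)=726 g(12,4)=483 g(12,6)=219 g(12,8)=66 g(12,10)=12 g(12,12)=1
t=13: g(13,-1)=1001 g(13,1)=1430 g(13,3)=1209 g(13,5)=702 g(13,7)=285 g(13,9)=78 g(13,11)=13 g(13,13)=1
t=14: g(14,-2)=1001 g(14,0)=2431 g(14,2)=2639 g(14,4)=1911 g(14,6)=987 g(14,8)=363 g(14,10)=91 g(14,12)=14 g(14,14)=1
t=15: g(15,-1)=3432 g(15,1)=5070 g(15,3)=4550 g(15,5)=2898 g(15,7)=1350 g(15,9)=454 g(15,11)=105 g(15,13)=15 g(15,15)=1
t=16: g(16,-2)=3432 g(16,0)=8502 g(16,2)=9620 g(16,4)=7448 g(16,6)=4248 g(16,8)=1804 g(16,10)=559 g(16,12)=120 g(16,14)=16 g(16,16)=1
t=17: g(17,-1)=11934 g(17,1)=18122 g(17,3)=17068 g(17,5)=11696 g(17,7)=6052 g(17,9)=2363 g(17,11)=679 g(17,13)=136 g(17,15)=17 g(17,17)=1
t=18: g(18,-2)=11934 g(18,0)=30056 g(18,2)=35190 g(18,4)=28764 g(18,6)=17748 g(18,8)=8415 g(18,10)=3042 g(18,12)=815 g(18,14)=153 g(18,16)=18 g(18,18)=1
t=19: g(19,-1)=41990 g(19,1)=65246 g(19,3)=63954 g(19,5)=46512 g(19,7)=26163 g(19,9)=11457 g(19,11)=3857 g(19,13)=968 g(19,15)=171 g(19,17)=19 g(19,19)=1
Paths never hitting -3: Σ_s g(19,s) = 260338
Paths hitting -3: 2^19 - 260338 = 263950
P = 263950/524288 = 131975/262144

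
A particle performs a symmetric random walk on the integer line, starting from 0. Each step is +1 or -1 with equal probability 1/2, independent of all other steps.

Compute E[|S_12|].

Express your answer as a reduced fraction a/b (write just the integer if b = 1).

S_12 takes values m ≡ 0 (mod 2) with |m| ≤ 12; P(S_12=m) = C(12,(12+m)/2)/2^12.
Total paths: 2^12 = 4096
Distribution: P(S=-12)=1/4096, P(S=-10)=12/4096, P(S=-8)=66/4096, P(S=-6)=220/4096, P(S=-4)=495/4096, P(S=-2)=792/4096, P(S=0)=924/4096, P(S=2)=792/4096, P(S=4)=495/4096, P(S=6)=220/4096, P(S=8)=66/4096, P(S=10)=12/4096, P(S=12)=1/4096
E[|S_12|] = Σ_m |m|·P(S_12=m) = 11088/4096 = 693/256

Answer: 693/256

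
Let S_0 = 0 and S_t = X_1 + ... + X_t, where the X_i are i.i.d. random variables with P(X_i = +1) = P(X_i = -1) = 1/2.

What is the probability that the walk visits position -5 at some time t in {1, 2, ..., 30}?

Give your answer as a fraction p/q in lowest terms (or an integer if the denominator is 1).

Answer: 194129627/536870912

Derivation:
Count via complement. Let g(t,s) = #length-t paths at position s with S_1..S_t all ≠ -5.
g(t,s) = g(t-1,s-1) + g(t-1,s+1) for s ≠ -5; g(t,-5) = 0.
t=0: g(0,0)=1
t=1: g(1,-1)=1 g(1,1)=1
t=2: g(2,-2)=1 g(2,0)=2 g(2,2)=1
t=3: g(3,-3)=1 g(3,-1)=3 g(3,1)=3 g(3,3)=1
t=4: g(4,-4)=1 g(4,-2)=4 g(4,0)=6 g(4,2)=4 g(4,4)=1
t=5: g(5,-3)=5 g(5,-1)=10 g(5,1)=10 g(5,3)=5 g(5,5)=1
t=6: g(6,-4)=5 g(6,-2)=15 g(6,0)=20 g(6,2)=15 g(6,4)=6 g(6,6)=1
t=7: g(7,-3)=20 g(7,-1)=35 g(7,1)=35 g(7,3)=21 g(7,5)=7 g(7,7)=1
t=8: g(8,-4)=20 g(8,-2)=55 g(8,0)=70 g(8,2)=56 g(8,4)=28 g(8,6)=8 g(8,8)=1
t=9: g(9,-3)=75 g(9,-1)=125 g(9,1)=126 g(9,3)=84 g(9,5)=36 g(9,7)=9 g(9,9)=1
t=10: g(10,-4)=75 g(10,-2)=200 g(10,0)=251 g(10,2)=210 g(10,4)=120 g(10,6)=45 g(10,8)=10 g(10,10)=1
t=11: g(11,-3)=275 g(11,-1)=451 g(11,1)=461 g(11,3)=330 g(11,5)=165 g(11,7)=55 g(11,9)=11 g(11,11)=1
t=12: g(12,-4)=275 g(12,-2)=726 g(12,0)=912 g(12,2)=791 g(12,4)=495 g(12,6)=220 g(12,8)=66 g(12,10)=12 g(12,12)=1
t=13: g(13,-3)=1001 g(13,-1)=1638 g(13,1)=1703 g(13,3)=1286 g(13,5)=715 g(13,7)=286 g(13,9)=78 g(13,11)=13 g(13,13)=1
t=14: g(14,-4)=1001 g(14,-2)=2639 g(14,0)=3341 g(14,2)=2989 g(14,4)=2001 g(14,6)=1001 g(14,8)=364 g(14,10)=91 g(14,12)=14 g(14,14)=1
t=15: g(15,-3)=3640 g(15,-1)=5980 g(15,1)=6330 g(15,3)=4990 g(15,5)=3002 g(15,7)=1365 g(15,9)=455 g(15,11)=105 g(15,13)=15 g(15,15)=1
t=16: g(16,-4)=3640 g(16,-2)=9620 g(16,0)=12310 g(16,2)=11320 g(16,4)=7992 g(16,6)=4367 g(16,8)=1820 g(16,10)=560 g(16,12)=120 g(16,14)=16 g(16,16)=1
t=17: g(17,-3)=13260 g(17,-1)=21930 g(17,1)=23630 g(17,3)=19312 g(17,5)=12359 g(17,7)=6187 g(17,9)=2380 g(17,11)=680 g(17,13)=136 g(17,15)=17 g(17,17)=1
t=18: g(18,-4)=13260 g(18,-2)=35190 g(18,0)=45560 g(18,2)=42942 g(18,4)=31671 g(18,6)=18546 g(18,8)=8567 g(18,10)=3060 g(18,12)=816 g(18,14)=153 g(18,16)=18 g(18,18)=1
t=19: g(19,-3)=48450 g(19,-1)=80750 g(19,1)=88502 g(19,3)=74613 g(19,5)=50217 g(19,7)=27113 g(19,9)=11627 g(19,11)=3876 g(19,13)=969 g(19,15)=171 g(19,17)=19 g(19,19)=1
t=20: g(20,-4)=48450 g(20,-2)=129200 g(20,0)=169252 g(20,2)=163115 g(20,4)=124830 g(20,6)=77330 g(20,8)=38740 g(20,10)=15503 g(20,12)=4845 g(20,14)=1140 g(20,16)=190 g(20,18)=20 g(20,20)=1
t=21: g(21,-3)=177650 g(21,-1)=298452 g(21,1)=332367 g(21,3)=287945 g(21,5)=202160 g(21,7)=116070 g(21,9)=54243 g(21,11)=20348 g(21,13)=5985 g(21,15)=1330 g(21,17)=210 g(21,19)=21 g(21,21)=1
t=22: g(22,-4)=177650 g(22,-2)=476102 g(22,0)=630819 g(22,2)=620312 g(22,4)=490105 g(22,6)=318230 g(22,8)=170313 g(22,10)=74591 g(22,12)=26333 g(22,14)=7315 g(22,16)=1540 g(22,18)=231 g(22,20)=22 g(22,22)=1
t=23: g(23,-3)=653752 g(23,-1)=1106921 g(23,1)=1251131 g(23,3)=1110417 g(23,5)=808335 g(23,7)=488543 g(23,9)=244904 g(23,11)=100924 g(23,13)=33648 g(23,15)=8855 g(23,17)=1771 g(23,19)=253 g(23,21)=23 g(23,23)=1
t=24: g(24,-4)=653752 g(24,-2)=1760673 g(24,0)=2358052 g(24,2)=2361548 g(24,4)=1918752 g(24,6)=1296878 g(24,8)=733447 g(24,10)=345828 g(24,12)=134572 g(24,14)=42503 g(24,16)=10626 g(24,18)=2024 g(24,20)=276 g(24,22)=24 g(24,24)=1
t=25: g(25,-3)=2414425 g(25,-1)=4118725 g(25,1)=4719600 g(25,3)=4280300 g(25,5)=3215630 g(25,7)=2030325 g(25,9)=1079275 g(25,11)=480400 g(25,13)=177075 g(25,15)=53129 g(25,17)=12650 g(25,19)=2300 g(25,21)=300 g(25,23)=25 g(25,25)=1
t=26: g(26,-4)=2414425 g(26,-2)=6533150 g(26,0)=8838325 g(26,2)=8999900 g(26,4)=7495930 g(26,6)=5245955 g(26,8)=3109600 g(26,10)=1559675 g(26,12)=657475 g(26,14)=230204 g(26,16)=65779 g(26,18)=14950 g(26,20)=2600 g(26,22)=325 g(26,24)=26 g(26,26)=1
t=27: g(27,-3)=8947575 g(27,-1)=15371475 g(27,1)=17838225 g(27,3)=16495830 g(27,5)=12741885 g(27,7)=8355555 g(27,9)=4669275 g(27,11)=2217150 g(27,13)=887679 g(27,15)=295983 g(27,17)=80729 g(27,19)=17550 g(27,21)=2925 g(27,23)=351 g(27,25)=27 g(27,27)=1
t=28: g(28,-4)=8947575 g(28,-2)=24319050 g(28,0)=33209700 g(28,2)=34334055 g(28,4)=29237715 g(28,6)=21097440 g(28,8)=13024830 g(28,10)=6886425 g(28,12)=3104829 g(28,14)=1183662 g(28,16)=376712 g(28,18)=98279 g(28,20)=20475 g(28,22)=3276 g(28,24)=378 g(28,26)=28 g(28,28)=1
t=29: g(29,-3)=33266625 g(29,-1)=57528750 g(29,1)=67543755 g(29,3)=63571770 g(29,5)=50335155 g(29,7)=34122270 g(29,9)=19911255 g(29,11)=9991254 g(29,13)=4288491 g(29,15)=1560374 g(29,17)=474991 g(29,19)=118754 g(29,21)=23751 g(29,23)=3654 g(29,25)=406 g(29,27)=29 g(29,29)=1
t=30: g(30,-4)=33266625 g(30,-2)=90795375 g(30,0)=125072505 g(30,2)=131115525 g(30,4)=113906925 g(30,6)=84457425 g(30,8)=54033525 g(30,10)=29902509 g(30,12)=14279745 g(30,14)=5848865 g(30,16)=2035365 g(30,18)=593745 g(30,20)=142505 g(30,22)=27405 g(30,24)=4060 g(30,26)=435 g(30,28)=30 g(30,30)=1
Paths never hitting -5: Σ_s g(30,s) = 685482570
Paths hitting -5: 2^30 - 685482570 = 388259254
P = 388259254/1073741824 = 194129627/536870912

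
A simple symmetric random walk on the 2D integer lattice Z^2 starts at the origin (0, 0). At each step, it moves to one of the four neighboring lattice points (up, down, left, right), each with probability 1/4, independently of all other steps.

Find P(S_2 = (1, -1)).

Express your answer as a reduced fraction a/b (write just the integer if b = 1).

Let h be the number of horizontal steps (so 2-h are vertical). To end at (1,-1) need (h+1)/2 right-steps and ((2-h)-1)/2 up-steps.
Sum over h with 1 ≤ h ≤ 1, h ≡ 1 (mod 2), 2-h ≡ 1 (mod 2):
h=1: C(2,1)·C(1,1)·C(1,0) = 2·1·1 = 2
Total favorable: 2
Total paths: 4^2 = 16
P = 2/16 = 1/8

Answer: 1/8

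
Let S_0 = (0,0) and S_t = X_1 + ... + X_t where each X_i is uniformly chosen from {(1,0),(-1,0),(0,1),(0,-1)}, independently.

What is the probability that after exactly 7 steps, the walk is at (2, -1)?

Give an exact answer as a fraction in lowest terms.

Let h be the number of horizontal steps (so 7-h are vertical). To end at (2,-1) need (h+2)/2 right-steps and ((7-h)-1)/2 up-steps.
Sum over h with 2 ≤ h ≤ 6, h ≡ 0 (mod 2), 7-h ≡ 1 (mod 2):
h=2: C(7,2)·C(2,2)·C(5,2) = 21·1·10 = 210
h=4: C(7,4)·C(4,3)·C(3,1) = 35·4·3 = 420
h=6: C(7,6)·C(6,4)·C(1,0) = 7·15·1 = 105
Total favorable: 735
Total paths: 4^7 = 16384
P = 735/16384 = 735/16384

Answer: 735/16384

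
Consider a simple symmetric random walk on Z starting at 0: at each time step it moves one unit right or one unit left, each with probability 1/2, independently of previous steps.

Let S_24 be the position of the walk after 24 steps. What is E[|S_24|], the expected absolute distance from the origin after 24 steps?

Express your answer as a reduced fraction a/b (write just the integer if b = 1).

Answer: 2028117/524288

Derivation:
S_24 takes values m ≡ 0 (mod 2) with |m| ≤ 24; P(S_24=m) = C(24,(24+m)/2)/2^24.
Total paths: 2^24 = 16777216
Distribution: P(S=-24)=1/16777216, P(S=-22)=24/16777216, P(S=-20)=276/16777216, P(S=-18)=2024/16777216, P(S=-16)=10626/16777216, P(S=-14)=42504/16777216, P(S=-12)=134596/16777216, P(S=-10)=346104/16777216, P(S=-8)=735471/16777216, P(S=-6)=1307504/16777216, P(S=-4)=1961256/16777216, P(S=-2)=2496144/16777216, P(S=0)=2704156/16777216, P(S=2)=2496144/16777216, P(S=4)=1961256/16777216, P(S=6)=1307504/16777216, P(S=8)=735471/16777216, P(S=10)=346104/16777216, P(S=12)=134596/16777216, P(S=14)=42504/16777216, P(S=16)=10626/16777216, P(S=18)=2024/16777216, P(S=20)=276/16777216, P(S=22)=24/16777216, P(S=24)=1/16777216
E[|S_24|] = Σ_m |m|·P(S_24=m) = 64899744/16777216 = 2028117/524288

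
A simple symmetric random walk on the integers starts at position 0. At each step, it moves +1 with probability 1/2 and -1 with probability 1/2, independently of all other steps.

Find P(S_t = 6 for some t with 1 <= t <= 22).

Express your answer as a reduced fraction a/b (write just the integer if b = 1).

Answer: 440485/2097152

Derivation:
Count via complement. Let g(t,s) = #length-t paths at position s with S_1..S_t all ≠ 6.
g(t,s) = g(t-1,s-1) + g(t-1,s+1) for s ≠ 6; g(t,6) = 0.
t=0: g(0,0)=1
t=1: g(1,-1)=1 g(1,1)=1
t=2: g(2,-2)=1 g(2,0)=2 g(2,2)=1
t=3: g(3,-3)=1 g(3,-1)=3 g(3,1)=3 g(3,3)=1
t=4: g(4,-4)=1 g(4,-2)=4 g(4,0)=6 g(4,2)=4 g(4,4)=1
t=5: g(5,-5)=1 g(5,-3)=5 g(5,-1)=10 g(5,1)=10 g(5,3)=5 g(5,5)=1
t=6: g(6,-6)=1 g(6,-4)=6 g(6,-2)=15 g(6,0)=20 g(6,2)=15 g(6,4)=6
t=7: g(7,-7)=1 g(7,-5)=7 g(7,-3)=21 g(7,-1)=35 g(7,1)=35 g(7,3)=21 g(7,5)=6
t=8: g(8,-8)=1 g(8,-6)=8 g(8,-4)=28 g(8,-2)=56 g(8,0)=70 g(8,2)=56 g(8,4)=27
t=9: g(9,-9)=1 g(9,-7)=9 g(9,-5)=36 g(9,-3)=84 g(9,-1)=126 g(9,1)=126 g(9,3)=83 g(9,5)=27
t=10: g(10,-10)=1 g(10,-8)=10 g(10,-6)=45 g(10,-4)=120 g(10,-2)=210 g(10,0)=252 g(10,2)=209 g(10,4)=110
t=11: g(11,-11)=1 g(11,-9)=11 g(11,-7)=55 g(11,-5)=165 g(11,-3)=330 g(11,-1)=462 g(11,1)=461 g(11,3)=319 g(11,5)=110
t=12: g(12,-12)=1 g(12,-10)=12 g(12,-8)=66 g(12,-6)=220 g(12,-4)=495 g(12,-2)=792 g(12,0)=923 g(12,2)=780 g(12,4)=429
t=13: g(13,-13)=1 g(13,-11)=13 g(13,-9)=78 g(13,-7)=286 g(13,-5)=715 g(13,-3)=1287 g(13,-1)=1715 g(13,1)=1703 g(13,3)=1209 g(13,5)=429
t=14: g(14,-14)=1 g(14,-12)=14 g(14,-10)=91 g(14,-8)=364 g(14,-6)=1001 g(14,-4)=2002 g(14,-2)=3002 g(14,0)=3418 g(14,2)=2912 g(14,4)=1638
t=15: g(15,-15)=1 g(15,-13)=15 g(15,-11)=105 g(15,-9)=455 g(15,-7)=1365 g(15,-5)=3003 g(15,-3)=5004 g(15,-1)=6420 g(15,1)=6330 g(15,3)=4550 g(15,5)=1638
t=16: g(16,-16)=1 g(16,-14)=16 g(16,-12)=120 g(16,-10)=560 g(16,-8)=1820 g(16,-6)=4368 g(16,-4)=8007 g(16,-2)=11424 g(16,0)=12750 g(16,2)=10880 g(16,4)=6188
t=17: g(17,-17)=1 g(17,-15)=17 g(17,-13)=136 g(17,-11)=680 g(17,-9)=2380 g(17,-7)=6188 g(17,-5)=12375 g(17,-3)=19431 g(17,-1)=24174 g(17,1)=23630 g(17,3)=17068 g(17,5)=6188
t=18: g(18,-18)=1 g(18,-16)=18 g(18,-14)=153 g(18,-12)=816 g(18,-10)=3060 g(18,-8)=8568 g(18,-6)=18563 g(18,-4)=31806 g(18,-2)=43605 g(18,0)=47804 g(18,2)=40698 g(18,4)=23256
t=19: g(19,-19)=1 g(19,-17)=19 g(19,-15)=171 g(19,-13)=969 g(19,-11)=3876 g(19,-9)=11628 g(19,-7)=27131 g(19,-5)=50369 g(19,-3)=75411 g(19,-1)=91409 g(19,1)=88502 g(19,3)=63954 g(19,5)=23256
t=20: g(20,-20)=1 g(20,-18)=20 g(20,-16)=190 g(20,-14)=1140 g(20,-12)=4845 g(20,-10)=15504 g(20,-8)=38759 g(20,-6)=77500 g(20,-4)=125780 g(20,-2)=166820 g(20,0)=179911 g(20,2)=152456 g(20,4)=87210
t=21: g(21,-21)=1 g(21,-19)=21 g(21,-17)=210 g(21,-15)=1330 g(21,-13)=5985 g(21,-11)=20349 g(21,-9)=54263 g(21,-7)=116259 g(21,-5)=203280 g(21,-3)=292600 g(21,-1)=346731 g(21,1)=332367 g(21,3)=239666 g(21,5)=87210
t=22: g(22,-22)=1 g(22,-20)=22 g(22,-18)=231 g(22,-16)=1540 g(22,-14)=7315 g(22,-12)=26334 g(22,-10)=74612 g(22,-8)=170522 g(22,-6)=319539 g(22,-4)=495880 g(22,-2)=639331 g(22,0)=679098 g(22,2)=572033 g(22,4)=326876
Paths never hitting 6: Σ_s g(22,s) = 3313334
Paths hitting 6: 2^22 - 3313334 = 880970
P = 880970/4194304 = 440485/2097152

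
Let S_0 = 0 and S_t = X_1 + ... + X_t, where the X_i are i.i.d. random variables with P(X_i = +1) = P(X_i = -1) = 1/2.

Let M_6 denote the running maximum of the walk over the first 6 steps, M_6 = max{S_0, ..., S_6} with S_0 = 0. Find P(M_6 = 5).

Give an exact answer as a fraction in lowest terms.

Let M_6 = max(S_0,...,S_6). Use the reflection principle: for j ≥ 1, #{paths with M_6 ≥ j} = #{S_6 ≥ j} + #{S_6 ≥ j+1}.
By reflection, #{M_6 ≥ 5} = #{S_6 ≥ 5} + #{S_6 ≥ 6} = 1 + 1 = 2.
#{M_6 ≥ 6} = #{S_6 ≥ 6} + #{S_6 ≥ 7} = 1 + 0 = 1.
#{M_6 = 5} = 2 - 1 = 1.
P(M_6 = 5) = 1/64 = 1/64

Answer: 1/64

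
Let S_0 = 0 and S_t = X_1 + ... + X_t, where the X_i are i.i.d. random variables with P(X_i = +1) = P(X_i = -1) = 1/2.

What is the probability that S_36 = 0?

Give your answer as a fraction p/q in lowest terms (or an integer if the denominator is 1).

Answer: 2268783825/17179869184

Derivation:
To return to 0 after 36 steps: need exactly 18 steps of +1 and 18 of -1.
Favorable paths: C(36,18) = 9075135300
Total paths: 2^36 = 68719476736
P = 9075135300/68719476736 = 2268783825/17179869184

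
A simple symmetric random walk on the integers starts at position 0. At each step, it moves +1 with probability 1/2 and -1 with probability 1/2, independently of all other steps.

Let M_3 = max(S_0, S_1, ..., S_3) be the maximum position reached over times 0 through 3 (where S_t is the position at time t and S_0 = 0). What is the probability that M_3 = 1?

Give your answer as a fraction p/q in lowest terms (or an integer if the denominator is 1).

Answer: 3/8

Derivation:
Let M_3 = max(S_0,...,S_3). Use the reflection principle: for j ≥ 1, #{paths with M_3 ≥ j} = #{S_3 ≥ j} + #{S_3 ≥ j+1}.
By reflection, #{M_3 ≥ 1} = #{S_3 ≥ 1} + #{S_3 ≥ 2} = 4 + 1 = 5.
#{M_3 ≥ 2} = #{S_3 ≥ 2} + #{S_3 ≥ 3} = 1 + 1 = 2.
#{M_3 = 1} = 5 - 2 = 3.
P(M_3 = 1) = 3/8 = 3/8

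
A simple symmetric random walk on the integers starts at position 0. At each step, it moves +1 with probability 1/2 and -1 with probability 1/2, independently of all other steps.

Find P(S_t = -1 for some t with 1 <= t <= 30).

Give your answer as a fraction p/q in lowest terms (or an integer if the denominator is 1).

Count via complement. Let g(t,s) = #length-t paths at position s with S_1..S_t all ≠ -1.
g(t,s) = g(t-1,s-1) + g(t-1,s+1) for s ≠ -1; g(t,-1) = 0.
t=0: g(0,0)=1
t=1: g(1,1)=1
t=2: g(2,0)=1 g(2,2)=1
t=3: g(3,1)=2 g(3,3)=1
t=4: g(4,0)=2 g(4,2)=3 g(4,4)=1
t=5: g(5,1)=5 g(5,3)=4 g(5,5)=1
t=6: g(6,0)=5 g(6,2)=9 g(6,4)=5 g(6,6)=1
t=7: g(7,1)=14 g(7,3)=14 g(7,5)=6 g(7,7)=1
t=8: g(8,0)=14 g(8,2)=28 g(8,4)=20 g(8,6)=7 g(8,8)=1
t=9: g(9,1)=42 g(9,3)=48 g(9,5)=27 g(9,7)=8 g(9,9)=1
t=10: g(10,0)=42 g(10,2)=90 g(10,4)=75 g(10,6)=35 g(10,8)=9 g(10,10)=1
t=11: g(11,1)=132 g(11,3)=165 g(11,5)=110 g(11,7)=44 g(11,9)=10 g(11,11)=1
t=12: g(12,0)=132 g(12,2)=297 g(12,4)=275 g(12,6)=154 g(12,8)=54 g(12,10)=11 g(12,12)=1
t=13: g(13,1)=429 g(13,3)=572 g(13,5)=429 g(13,7)=208 g(13,9)=65 g(13,11)=12 g(13,13)=1
t=14: g(14,0)=429 g(14,2)=1001 g(14,4)=1001 g(14,6)=637 g(14,8)=273 g(14,10)=77 g(14,12)=13 g(14,14)=1
t=15: g(15,1)=1430 g(15,3)=2002 g(15,5)=1638 g(15,7)=910 g(15,9)=350 g(15,11)=90 g(15,13)=14 g(15,15)=1
t=16: g(16,0)=1430 g(16,2)=3432 g(16,4)=3640 g(16,6)=2548 g(16,8)=1260 g(16,10)=440 g(16,12)=104 g(16,14)=15 g(16,16)=1
t=17: g(17,1)=4862 g(17,3)=7072 g(17,5)=6188 g(17,7)=3808 g(17,9)=1700 g(17,11)=544 g(17,13)=119 g(17,15)=16 g(17,17)=1
t=18: g(18,0)=4862 g(18,2)=11934 g(18,4)=13260 g(18,6)=9996 g(18,8)=5508 g(18,10)=2244 g(18,12)=663 g(18,14)=135 g(18,16)=17 g(18,18)=1
t=19: g(19,1)=16796 g(19,3)=25194 g(19,5)=23256 g(19,7)=15504 g(19,9)=7752 g(19,11)=2907 g(19,13)=798 g(19,15)=152 g(19,17)=18 g(19,19)=1
t=20: g(20,0)=16796 g(20,2)=41990 g(20,4)=48450 g(20,6)=38760 g(20,8)=23256 g(20,10)=10659 g(20,12)=3705 g(20,14)=950 g(20,16)=170 g(20,18)=19 g(20,20)=1
t=21: g(21,1)=58786 g(21,3)=90440 g(21,5)=87210 g(21,7)=62016 g(21,9)=33915 g(21,11)=14364 g(21,13)=4655 g(21,15)=1120 g(21,17)=189 g(21,19)=20 g(21,21)=1
t=22: g(22,0)=58786 g(22,2)=149226 g(22,4)=177650 g(22,6)=149226 g(22,8)=95931 g(22,10)=48279 g(22,12)=19019 g(22,14)=5775 g(22,16)=1309 g(22,18)=209 g(22,20)=21 g(22,22)=1
t=23: g(23,1)=208012 g(23,3)=326876 g(23,5)=326876 g(23,7)=245157 g(23,9)=144210 g(23,11)=67298 g(23,13)=24794 g(23,15)=7084 g(23,17)=1518 g(23,19)=230 g(23,21)=22 g(23,23)=1
t=24: g(24,0)=208012 g(24,2)=534888 g(24,4)=653752 g(24,6)=572033 g(24,8)=389367 g(24,10)=211508 g(24,12)=92092 g(24,14)=31878 g(24,16)=8602 g(24,18)=1748 g(24,20)=252 g(24,22)=23 g(24,24)=1
t=25: g(25,1)=742900 g(25,3)=1188640 g(25,5)=1225785 g(25,7)=961400 g(25,9)=600875 g(25,11)=303600 g(25,13)=123970 g(25,15)=40480 g(25,17)=10350 g(25,19)=2000 g(25,21)=275 g(25,23)=24 g(25,25)=1
t=26: g(26,0)=742900 g(26,2)=1931540 g(26,4)=2414425 g(26,6)=2187185 g(26,8)=1562275 g(26,10)=904475 g(26,12)=427570 g(26,14)=164450 g(26,16)=50830 g(26,18)=12350 g(26,20)=2275 g(26,22)=299 g(26,24)=25 g(26,26)=1
t=27: g(27,1)=2674440 g(27,3)=4345965 g(27,5)=4601610 g(27,7)=3749460 g(27,9)=2466750 g(27,11)=1332045 g(27,13)=592020 g(27,15)=215280 g(27,17)=63180 g(27,19)=14625 g(27,21)=2574 g(27,23)=324 g(27,25)=26 g(27,27)=1
t=28: g(28,0)=2674440 g(28,2)=7020405 g(28,4)=8947575 g(28,6)=8351070 g(28,8)=6216210 g(28,10)=3798795 g(28,12)=1924065 g(28,14)=807300 g(28,16)=278460 g(28,18)=77805 g(28,20)=17199 g(28,22)=2898 g(28,24)=350 g(28,26)=27 g(28,28)=1
t=29: g(29,1)=9694845 g(29,3)=15967980 g(29,5)=17298645 g(29,7)=14567280 g(29,9)=10015005 g(29,11)=5722860 g(29,13)=2731365 g(29,15)=1085760 g(29,17)=356265 g(29,19)=95004 g(29,21)=20097 g(29,23)=3248 g(29,25)=377 g(29,27)=28 g(29,29)=1
t=30: g(30,0)=9694845 g(30,2)=25662825 g(30,4)=33266625 g(30,6)=31865925 g(30,8)=24582285 g(30,10)=15737865 g(30,12)=8454225 g(30,14)=3817125 g(30,16)=1442025 g(30,18)=451269 g(30,20)=115101 g(30,22)=23345 g(30,24)=3625 g(30,26)=405 g(30,28)=29 g(30,30)=1
Paths never hitting -1: Σ_s g(30,s) = 155117520
Paths hitting -1: 2^30 - 155117520 = 918624304
P = 918624304/1073741824 = 57414019/67108864

Answer: 57414019/67108864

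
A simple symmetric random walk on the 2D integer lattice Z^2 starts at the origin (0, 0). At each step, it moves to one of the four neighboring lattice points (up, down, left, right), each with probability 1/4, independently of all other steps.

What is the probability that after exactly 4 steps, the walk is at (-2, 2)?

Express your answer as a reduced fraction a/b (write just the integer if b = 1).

Let h be the number of horizontal steps (so 4-h are vertical). To end at (-2,2) need (h-2)/2 right-steps and ((4-h)+2)/2 up-steps.
Sum over h with 2 ≤ h ≤ 2, h ≡ 0 (mod 2), 4-h ≡ 0 (mod 2):
h=2: C(4,2)·C(2,0)·C(2,2) = 6·1·1 = 6
Total favorable: 6
Total paths: 4^4 = 256
P = 6/256 = 3/128

Answer: 3/128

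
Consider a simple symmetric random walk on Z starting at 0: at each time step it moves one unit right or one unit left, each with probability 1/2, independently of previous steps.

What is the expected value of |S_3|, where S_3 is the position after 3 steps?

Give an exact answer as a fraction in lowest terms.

S_3 takes values m ≡ 1 (mod 2) with |m| ≤ 3; P(S_3=m) = C(3,(3+m)/2)/2^3.
Total paths: 2^3 = 8
Distribution: P(S=-3)=1/8, P(S=-1)=3/8, P(S=1)=3/8, P(S=3)=1/8
E[|S_3|] = Σ_m |m|·P(S_3=m) = 12/8 = 3/2

Answer: 3/2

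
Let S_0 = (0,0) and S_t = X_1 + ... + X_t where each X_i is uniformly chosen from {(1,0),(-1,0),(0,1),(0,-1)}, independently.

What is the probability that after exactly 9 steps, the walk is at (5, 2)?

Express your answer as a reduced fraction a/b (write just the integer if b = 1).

Answer: 189/65536

Derivation:
Let h be the number of horizontal steps (so 9-h are vertical). To end at (5,2) need (h+5)/2 right-steps and ((9-h)+2)/2 up-steps.
Sum over h with 5 ≤ h ≤ 7, h ≡ 1 (mod 2), 9-h ≡ 0 (mod 2):
h=5: C(9,5)·C(5,5)·C(4,3) = 126·1·4 = 504
h=7: C(9,7)·C(7,6)·C(2,2) = 36·7·1 = 252
Total favorable: 756
Total paths: 4^9 = 262144
P = 756/262144 = 189/65536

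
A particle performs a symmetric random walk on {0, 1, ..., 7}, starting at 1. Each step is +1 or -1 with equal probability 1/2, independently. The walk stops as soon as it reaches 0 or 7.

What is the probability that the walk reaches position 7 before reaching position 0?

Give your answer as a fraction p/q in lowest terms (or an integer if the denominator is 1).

Answer: 1/7

Derivation:
Symmetric walk (p = 1/2): the harmonic-function argument gives P(hit 7 before 0 | start at 1) = a/N.
P = 1/7 = 1/7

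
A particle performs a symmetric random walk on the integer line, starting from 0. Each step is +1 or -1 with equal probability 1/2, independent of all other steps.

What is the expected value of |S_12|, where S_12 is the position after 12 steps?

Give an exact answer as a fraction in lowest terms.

S_12 takes values m ≡ 0 (mod 2) with |m| ≤ 12; P(S_12=m) = C(12,(12+m)/2)/2^12.
Total paths: 2^12 = 4096
Distribution: P(S=-12)=1/4096, P(S=-10)=12/4096, P(S=-8)=66/4096, P(S=-6)=220/4096, P(S=-4)=495/4096, P(S=-2)=792/4096, P(S=0)=924/4096, P(S=2)=792/4096, P(S=4)=495/4096, P(S=6)=220/4096, P(S=8)=66/4096, P(S=10)=12/4096, P(S=12)=1/4096
E[|S_12|] = Σ_m |m|·P(S_12=m) = 11088/4096 = 693/256

Answer: 693/256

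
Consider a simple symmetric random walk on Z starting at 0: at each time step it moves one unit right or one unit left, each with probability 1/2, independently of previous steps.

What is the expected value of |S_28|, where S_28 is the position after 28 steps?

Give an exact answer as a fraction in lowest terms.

Answer: 35102025/8388608

Derivation:
S_28 takes values m ≡ 0 (mod 2) with |m| ≤ 28; P(S_28=m) = C(28,(28+m)/2)/2^28.
Total paths: 2^28 = 268435456
Distribution: P(S=-28)=1/268435456, P(S=-26)=28/268435456, P(S=-24)=378/268435456, P(S=-22)=3276/268435456, P(S=-20)=20475/268435456, P(S=-18)=98280/268435456, P(S=-16)=376740/268435456, P(S=-14)=1184040/268435456, P(S=-12)=3108105/268435456, P(S=-10)=6906900/268435456, P(S=-8)=13123110/268435456, P(S=-6)=21474180/268435456, P(S=-4)=30421755/268435456, P(S=-2)=37442160/268435456, P(S=0)=40116600/268435456, P(S=2)=37442160/268435456, P(S=4)=30421755/268435456, P(S=6)=21474180/268435456, P(S=8)=13123110/268435456, P(S=10)=6906900/268435456, P(S=12)=3108105/268435456, P(S=14)=1184040/268435456, P(S=16)=376740/268435456, P(S=18)=98280/268435456, P(S=20)=20475/268435456, P(S=22)=3276/268435456, P(S=24)=378/268435456, P(S=26)=28/268435456, P(S=28)=1/268435456
E[|S_28|] = Σ_m |m|·P(S_28=m) = 1123264800/268435456 = 35102025/8388608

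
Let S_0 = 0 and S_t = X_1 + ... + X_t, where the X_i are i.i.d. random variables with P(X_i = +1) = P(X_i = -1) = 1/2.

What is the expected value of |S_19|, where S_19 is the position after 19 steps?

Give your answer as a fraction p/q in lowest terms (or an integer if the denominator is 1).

S_19 takes values m ≡ 1 (mod 2) with |m| ≤ 19; P(S_19=m) = C(19,(19+m)/2)/2^19.
Total paths: 2^19 = 524288
Distribution: P(S=-19)=1/524288, P(S=-17)=19/524288, P(S=-15)=171/524288, P(S=-13)=969/524288, P(S=-11)=3876/524288, P(S=-9)=11628/524288, P(S=-7)=27132/524288, P(S=-5)=50388/524288, P(S=-3)=75582/524288, P(S=-1)=92378/524288, P(S=1)=92378/524288, P(S=3)=75582/524288, P(S=5)=50388/524288, P(S=7)=27132/524288, P(S=9)=11628/524288, P(S=11)=3876/524288, P(S=13)=969/524288, P(S=15)=171/524288, P(S=17)=19/524288, P(S=19)=1/524288
E[|S_19|] = Σ_m |m|·P(S_19=m) = 1847560/524288 = 230945/65536

Answer: 230945/65536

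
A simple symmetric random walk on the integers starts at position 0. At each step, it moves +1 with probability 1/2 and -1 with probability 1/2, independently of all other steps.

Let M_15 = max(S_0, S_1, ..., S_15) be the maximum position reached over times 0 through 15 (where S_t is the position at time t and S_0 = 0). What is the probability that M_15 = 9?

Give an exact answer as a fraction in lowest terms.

Answer: 455/32768

Derivation:
Let M_15 = max(S_0,...,S_15). Use the reflection principle: for j ≥ 1, #{paths with M_15 ≥ j} = #{S_15 ≥ j} + #{S_15 ≥ j+1}.
By reflection, #{M_15 ≥ 9} = #{S_15 ≥ 9} + #{S_15 ≥ 10} = 576 + 121 = 697.
#{M_15 ≥ 10} = #{S_15 ≥ 10} + #{S_15 ≥ 11} = 121 + 121 = 242.
#{M_15 = 9} = 697 - 242 = 455.
P(M_15 = 9) = 455/32768 = 455/32768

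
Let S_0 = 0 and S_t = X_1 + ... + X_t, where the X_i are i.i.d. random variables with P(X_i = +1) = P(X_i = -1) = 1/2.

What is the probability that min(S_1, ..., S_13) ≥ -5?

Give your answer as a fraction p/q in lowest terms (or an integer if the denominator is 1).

Answer: 1859/2048

Derivation:
Let f(t,s) = #length-t paths at position s with S_1..S_t all ≥ -5.
f(t,s) = f(t-1,s-1) + f(t-1,s+1) for s ≥ -5; f(t,s) = 0 for s < -5.
t=0: f(0,0)=1
t=1: f(1,-1)=1 f(1,1)=1
t=2: f(2,-2)=1 f(2,0)=2 f(2,2)=1
t=3: f(3,-3)=1 f(3,-1)=3 f(3,1)=3 f(3,3)=1
t=4: f(4,-4)=1 f(4,-2)=4 f(4,0)=6 f(4,2)=4 f(4,4)=1
t=5: f(5,-5)=1 f(5,-3)=5 f(5,-1)=10 f(5,1)=10 f(5,3)=5 f(5,5)=1
t=6: f(6,-4)=6 f(6,-2)=15 f(6,0)=20 f(6,2)=15 f(6,4)=6 f(6,6)=1
t=7: f(7,-5)=6 f(7,-3)=21 f(7,-1)=35 f(7,1)=35 f(7,3)=21 f(7,5)=7 f(7,7)=1
t=8: f(8,-4)=27 f(8,-2)=56 f(8,0)=70 f(8,2)=56 f(8,4)=28 f(8,6)=8 f(8,8)=1
t=9: f(9,-5)=27 f(9,-3)=83 f(9,-1)=126 f(9,1)=126 f(9,3)=84 f(9,5)=36 f(9,7)=9 f(9,9)=1
t=10: f(10,-4)=110 f(10,-2)=209 f(10,0)=252 f(10,2)=210 f(10,4)=120 f(10,6)=45 f(10,8)=10 f(10,10)=1
t=11: f(11,-5)=110 f(11,-3)=319 f(11,-1)=461 f(11,1)=462 f(11,3)=330 f(11,5)=165 f(11,7)=55 f(11,9)=11 f(11,11)=1
t=12: f(12,-4)=429 f(12,-2)=780 f(12,0)=923 f(12,2)=792 f(12,4)=495 f(12,6)=220 f(12,8)=66 f(12,10)=12 f(12,12)=1
t=13: f(13,-5)=429 f(13,-3)=1209 f(13,-1)=1703 f(13,1)=1715 f(13,3)=1287 f(13,5)=715 f(13,7)=286 f(13,9)=78 f(13,11)=13 f(13,13)=1
Σ_s f(13,s) = 7436
P = 7436/8192 = 1859/2048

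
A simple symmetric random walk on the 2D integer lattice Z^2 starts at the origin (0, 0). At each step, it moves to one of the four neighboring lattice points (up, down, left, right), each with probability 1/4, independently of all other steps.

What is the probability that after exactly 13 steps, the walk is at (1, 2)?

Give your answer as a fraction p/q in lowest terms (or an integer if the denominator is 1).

Let h be the number of horizontal steps (so 13-h are vertical). To end at (1,2) need (h+1)/2 right-steps and ((13-h)+2)/2 up-steps.
Sum over h with 1 ≤ h ≤ 11, h ≡ 1 (mod 2), 13-h ≡ 0 (mod 2):
h=1: C(13,1)·C(1,1)·C(12,7) = 13·1·792 = 10296
h=3: C(13,3)·C(3,2)·C(10,6) = 286·3·210 = 180180
h=5: C(13,5)·C(5,3)·C(8,5) = 1287·10·56 = 720720
h=7: C(13,7)·C(7,4)·C(6,4) = 1716·35·15 = 900900
h=9: C(13,9)·C(9,5)·C(4,3) = 715·126·4 = 360360
h=11: C(13,11)·C(11,6)·C(2,2) = 78·462·1 = 36036
Total favorable: 2208492
Total paths: 4^13 = 67108864
P = 2208492/67108864 = 552123/16777216

Answer: 552123/16777216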